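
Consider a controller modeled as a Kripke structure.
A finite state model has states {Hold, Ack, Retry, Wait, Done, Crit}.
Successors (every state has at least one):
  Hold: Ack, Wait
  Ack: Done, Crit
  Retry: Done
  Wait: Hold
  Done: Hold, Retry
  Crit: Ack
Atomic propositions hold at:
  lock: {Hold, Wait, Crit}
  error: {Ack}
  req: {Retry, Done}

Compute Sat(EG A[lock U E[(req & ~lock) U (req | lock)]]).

Sat(~lock) = {Ack, Retry, Done}
Sat(req & ~lock) = {Retry, Done}
Sat(req | lock) = {Hold, Retry, Wait, Done, Crit}
E[(req & ~lock) U (req | lock)]: least fixpoint, start Z0 = Sat((req | lock)) = {Hold, Retry, Wait, Done, Crit}, add states in Sat(req & ~lock) with some successor in Z. Already a fixed point.
Sat(E[(req & ~lock) U (req | lock)]) = {Hold, Retry, Wait, Done, Crit}
A[lock U E[(req & ~lock) U (req | lock)]]: least fixpoint, start Z0 = Sat(E[(req & ~lock) U (req | lock)]) = {Hold, Retry, Wait, Done, Crit}, add states in Sat(lock) with every successor in Z. Already a fixed point.
Sat(A[lock U E[(req & ~lock) U (req | lock)]]) = {Hold, Retry, Wait, Done, Crit}
EG A[lock U E[(req & ~lock) U (req | lock)]]: greatest fixpoint, start Z0 = {Hold, Retry, Wait, Done, Crit}, keep only states in Sat with some successor in Z. Z1 = {Hold, Retry, Wait, Done}; fixed.
Sat(EG A[lock U E[(req & ~lock) U (req | lock)]]) = {Hold, Retry, Wait, Done}

{Hold, Retry, Wait, Done}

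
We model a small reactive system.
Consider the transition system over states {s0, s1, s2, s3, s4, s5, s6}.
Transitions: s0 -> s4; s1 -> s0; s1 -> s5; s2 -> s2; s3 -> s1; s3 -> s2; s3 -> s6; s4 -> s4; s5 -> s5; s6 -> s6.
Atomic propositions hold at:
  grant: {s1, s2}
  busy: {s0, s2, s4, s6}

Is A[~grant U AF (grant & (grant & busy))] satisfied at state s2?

Sat(~grant) = {s0, s3, s4, s5, s6}
Sat(grant & busy) = {s2}
Sat(grant & (grant & busy)) = {s2}
AF (grant & (grant & busy)): least fixpoint, start Z0 = {s2}, add states with every successor in Z. Already a fixed point.
Sat(AF (grant & (grant & busy))) = {s2}
A[~grant U AF (grant & (grant & busy))]: least fixpoint, start Z0 = Sat(AF (grant & (grant & busy))) = {s2}, add states in Sat(~grant) with every successor in Z. Already a fixed point.
Sat(A[~grant U AF (grant & (grant & busy))]) = {s2}
s2 ∈ Sat(A[~grant U AF (grant & (grant & busy))]) = {s2}, so the formula holds at s2.

Yes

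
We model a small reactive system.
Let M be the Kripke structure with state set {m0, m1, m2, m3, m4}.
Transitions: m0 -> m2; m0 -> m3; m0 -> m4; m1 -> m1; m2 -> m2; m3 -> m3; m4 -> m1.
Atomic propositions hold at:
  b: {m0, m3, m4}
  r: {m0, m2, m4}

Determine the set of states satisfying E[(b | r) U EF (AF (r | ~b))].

Sat(b | r) = {m0, m2, m3, m4}
Sat(~b) = {m1, m2}
Sat(r | ~b) = {m0, m1, m2, m4}
AF (r | ~b): least fixpoint, start Z0 = {m0, m1, m2, m4}, add states with every successor in Z. Already a fixed point.
Sat(AF (r | ~b)) = {m0, m1, m2, m4}
EF (AF (r | ~b)): least fixpoint, start Z0 = {m0, m1, m2, m4}, add states with some successor in Z. Already a fixed point.
Sat(EF (AF (r | ~b))) = {m0, m1, m2, m4}
E[(b | r) U EF (AF (r | ~b))]: least fixpoint, start Z0 = Sat(EF (AF (r | ~b))) = {m0, m1, m2, m4}, add states in Sat(b | r) with some successor in Z. Already a fixed point.
Sat(E[(b | r) U EF (AF (r | ~b))]) = {m0, m1, m2, m4}

{m0, m1, m2, m4}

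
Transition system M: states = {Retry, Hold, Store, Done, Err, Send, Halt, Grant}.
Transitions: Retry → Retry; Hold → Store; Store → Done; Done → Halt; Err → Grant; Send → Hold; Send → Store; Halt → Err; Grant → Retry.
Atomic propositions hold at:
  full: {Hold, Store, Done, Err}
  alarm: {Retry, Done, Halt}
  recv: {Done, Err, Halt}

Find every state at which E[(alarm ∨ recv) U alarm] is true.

{Retry, Done, Halt}

Sat(alarm ∨ recv) = {Retry, Done, Err, Halt}
E[(alarm ∨ recv) U alarm]: least fixpoint, start Z0 = Sat(alarm) = {Retry, Done, Halt}, add states in Sat(alarm ∨ recv) with some successor in Z. Already a fixed point.
Sat(E[(alarm ∨ recv) U alarm]) = {Retry, Done, Halt}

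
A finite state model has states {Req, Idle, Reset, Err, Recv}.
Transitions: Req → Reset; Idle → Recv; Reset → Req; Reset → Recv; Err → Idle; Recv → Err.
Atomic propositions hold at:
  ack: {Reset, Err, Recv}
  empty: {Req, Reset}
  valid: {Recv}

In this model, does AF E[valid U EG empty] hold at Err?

No

EG empty: greatest fixpoint, start Z0 = {Req, Reset}, keep only states in Sat with some successor in Z. Already a fixed point.
Sat(EG empty) = {Req, Reset}
E[valid U EG empty]: least fixpoint, start Z0 = Sat(EG empty) = {Req, Reset}, add states in Sat(valid) with some successor in Z. Already a fixed point.
Sat(E[valid U EG empty]) = {Req, Reset}
AF E[valid U EG empty]: least fixpoint, start Z0 = {Req, Reset}, add states with every successor in Z. Already a fixed point.
Sat(AF E[valid U EG empty]) = {Req, Reset}
Err ∉ Sat(AF E[valid U EG empty]) = {Req, Reset}, so the formula does not hold at Err.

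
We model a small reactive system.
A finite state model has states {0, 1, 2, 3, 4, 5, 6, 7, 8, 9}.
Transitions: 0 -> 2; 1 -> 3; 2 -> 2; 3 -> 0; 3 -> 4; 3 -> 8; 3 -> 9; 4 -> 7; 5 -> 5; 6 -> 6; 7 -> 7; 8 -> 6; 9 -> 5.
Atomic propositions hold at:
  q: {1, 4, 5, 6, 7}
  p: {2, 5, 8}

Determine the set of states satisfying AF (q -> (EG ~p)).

Sat(~p) = {0, 1, 3, 4, 6, 7, 9}
EG ~p: greatest fixpoint, start Z0 = {0, 1, 3, 4, 6, 7, 9}, keep only states in Sat with some successor in Z. Z1 = {1, 3, 4, 6, 7}; fixed.
Sat(EG ~p) = {1, 3, 4, 6, 7}
Sat(q -> (EG ~p)) = {0, 1, 2, 3, 4, 6, 7, 8, 9}
AF (q -> (EG ~p)): least fixpoint, start Z0 = {0, 1, 2, 3, 4, 6, 7, 8, 9}, add states with every successor in Z. Already a fixed point.
Sat(AF (q -> (EG ~p))) = {0, 1, 2, 3, 4, 6, 7, 8, 9}

{0, 1, 2, 3, 4, 6, 7, 8, 9}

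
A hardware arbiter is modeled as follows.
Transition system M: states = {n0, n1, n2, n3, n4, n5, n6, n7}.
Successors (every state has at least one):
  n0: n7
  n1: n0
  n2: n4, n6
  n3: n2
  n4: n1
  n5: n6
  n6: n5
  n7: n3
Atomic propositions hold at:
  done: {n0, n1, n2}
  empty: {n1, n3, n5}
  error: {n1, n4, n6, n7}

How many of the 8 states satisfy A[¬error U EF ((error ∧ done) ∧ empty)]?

6

Sat(¬error) = {n0, n2, n3, n5}
Sat(error ∧ done) = {n1}
Sat((error ∧ done) ∧ empty) = {n1}
EF ((error ∧ done) ∧ empty): least fixpoint, start Z0 = {n1}, add states with some successor in Z. Z1 = {n1, n4}; Z2 = {n1, n2, n4}; Z3 = {n1, n2, n3, n4}; Z4 = {n1, n2, n3, n4, n7}; Z5 = {n0, n1, n2, n3, n4, n7}; fixed.
Sat(EF ((error ∧ done) ∧ empty)) = {n0, n1, n2, n3, n4, n7}
A[¬error U EF ((error ∧ done) ∧ empty)]: least fixpoint, start Z0 = Sat(EF ((error ∧ done) ∧ empty)) = {n0, n1, n2, n3, n4, n7}, add states in Sat(¬error) with every successor in Z. Already a fixed point.
Sat(A[¬error U EF ((error ∧ done) ∧ empty)]) = {n0, n1, n2, n3, n4, n7}
|Sat(A[¬error U EF ((error ∧ done) ∧ empty)])| = |{n0, n1, n2, n3, n4, n7}| = 6.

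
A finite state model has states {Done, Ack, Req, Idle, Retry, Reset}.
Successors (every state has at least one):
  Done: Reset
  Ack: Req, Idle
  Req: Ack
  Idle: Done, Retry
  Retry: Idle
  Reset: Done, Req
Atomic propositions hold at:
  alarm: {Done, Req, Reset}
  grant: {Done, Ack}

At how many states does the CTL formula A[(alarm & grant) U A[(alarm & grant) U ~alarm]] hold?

3

Sat(alarm & grant) = {Done}
Sat(~alarm) = {Ack, Idle, Retry}
A[(alarm & grant) U ~alarm]: least fixpoint, start Z0 = Sat(~alarm) = {Ack, Idle, Retry}, add states in Sat(alarm & grant) with every successor in Z. Already a fixed point.
Sat(A[(alarm & grant) U ~alarm]) = {Ack, Idle, Retry}
A[(alarm & grant) U A[(alarm & grant) U ~alarm]]: least fixpoint, start Z0 = Sat(A[(alarm & grant) U ~alarm]) = {Ack, Idle, Retry}, add states in Sat(alarm & grant) with every successor in Z. Already a fixed point.
Sat(A[(alarm & grant) U A[(alarm & grant) U ~alarm]]) = {Ack, Idle, Retry}
|Sat(A[(alarm & grant) U A[(alarm & grant) U ~alarm]])| = |{Ack, Idle, Retry}| = 3.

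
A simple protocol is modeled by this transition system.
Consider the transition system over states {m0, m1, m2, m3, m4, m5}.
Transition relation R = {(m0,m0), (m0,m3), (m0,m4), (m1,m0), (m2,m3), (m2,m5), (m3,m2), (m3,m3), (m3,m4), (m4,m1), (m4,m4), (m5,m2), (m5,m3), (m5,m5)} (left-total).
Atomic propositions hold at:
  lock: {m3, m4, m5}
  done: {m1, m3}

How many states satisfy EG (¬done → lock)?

3

Sat(¬done) = {m0, m2, m4, m5}
Sat(¬done → lock) = {m1, m3, m4, m5}
EG (¬done → lock): greatest fixpoint, start Z0 = {m1, m3, m4, m5}, keep only states in Sat with some successor in Z. Z1 = {m3, m4, m5}; fixed.
Sat(EG (¬done → lock)) = {m3, m4, m5}
|Sat(EG (¬done → lock))| = |{m3, m4, m5}| = 3.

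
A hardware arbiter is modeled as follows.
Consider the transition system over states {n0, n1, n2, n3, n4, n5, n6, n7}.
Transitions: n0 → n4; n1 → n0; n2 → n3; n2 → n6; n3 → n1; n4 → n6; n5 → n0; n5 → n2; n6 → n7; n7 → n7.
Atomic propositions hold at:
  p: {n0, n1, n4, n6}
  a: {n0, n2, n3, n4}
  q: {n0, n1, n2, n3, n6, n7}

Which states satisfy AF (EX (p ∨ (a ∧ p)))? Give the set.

{n0, n1, n2, n3, n4, n5}

Sat(a ∧ p) = {n0, n4}
Sat(p ∨ (a ∧ p)) = {n0, n1, n4, n6}
Sat(EX (p ∨ (a ∧ p))) = {s : some successor in {n0, n1, n4, n6}} = {n0, n1, n2, n3, n4, n5}
AF (EX (p ∨ (a ∧ p))): least fixpoint, start Z0 = {n0, n1, n2, n3, n4, n5}, add states with every successor in Z. Already a fixed point.
Sat(AF (EX (p ∨ (a ∧ p)))) = {n0, n1, n2, n3, n4, n5}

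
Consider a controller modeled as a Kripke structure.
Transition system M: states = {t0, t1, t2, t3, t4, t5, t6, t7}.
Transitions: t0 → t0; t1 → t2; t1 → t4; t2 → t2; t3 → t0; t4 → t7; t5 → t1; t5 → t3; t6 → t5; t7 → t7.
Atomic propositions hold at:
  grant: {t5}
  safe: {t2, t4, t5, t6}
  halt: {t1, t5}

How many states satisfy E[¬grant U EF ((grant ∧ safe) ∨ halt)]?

3

Sat(¬grant) = {t0, t1, t2, t3, t4, t6, t7}
Sat(grant ∧ safe) = {t5}
Sat((grant ∧ safe) ∨ halt) = {t1, t5}
EF ((grant ∧ safe) ∨ halt): least fixpoint, start Z0 = {t1, t5}, add states with some successor in Z. Z1 = {t1, t5, t6}; fixed.
Sat(EF ((grant ∧ safe) ∨ halt)) = {t1, t5, t6}
E[¬grant U EF ((grant ∧ safe) ∨ halt)]: least fixpoint, start Z0 = Sat(EF ((grant ∧ safe) ∨ halt)) = {t1, t5, t6}, add states in Sat(¬grant) with some successor in Z. Already a fixed point.
Sat(E[¬grant U EF ((grant ∧ safe) ∨ halt)]) = {t1, t5, t6}
|Sat(E[¬grant U EF ((grant ∧ safe) ∨ halt)])| = |{t1, t5, t6}| = 3.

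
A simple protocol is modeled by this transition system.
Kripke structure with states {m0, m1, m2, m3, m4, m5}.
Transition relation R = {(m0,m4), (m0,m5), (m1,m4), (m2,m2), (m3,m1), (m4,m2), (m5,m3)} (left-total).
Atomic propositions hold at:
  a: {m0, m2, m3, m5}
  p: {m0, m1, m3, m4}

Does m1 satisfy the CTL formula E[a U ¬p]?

No

Sat(¬p) = {m2, m5}
E[a U ¬p]: least fixpoint, start Z0 = Sat(¬p) = {m2, m5}, add states in Sat(a) with some successor in Z. Z1 = {m0, m2, m5}; fixed.
Sat(E[a U ¬p]) = {m0, m2, m5}
m1 ∉ Sat(E[a U ¬p]) = {m0, m2, m5}, so the formula does not hold at m1.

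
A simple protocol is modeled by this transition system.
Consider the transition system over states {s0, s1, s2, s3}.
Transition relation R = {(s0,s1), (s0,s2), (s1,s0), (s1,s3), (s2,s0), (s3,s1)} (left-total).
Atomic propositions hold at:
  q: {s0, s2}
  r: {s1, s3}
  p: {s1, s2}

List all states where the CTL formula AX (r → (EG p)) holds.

EG p: greatest fixpoint, start Z0 = {s1, s2}, keep only states in Sat with some successor in Z. Z1 = ∅; fixed.
Sat(EG p) = ∅
Sat(r → (EG p)) = {s0, s2}
Sat(AX (r → (EG p))) = {s : every successor in {s0, s2}} = {s2}

{s2}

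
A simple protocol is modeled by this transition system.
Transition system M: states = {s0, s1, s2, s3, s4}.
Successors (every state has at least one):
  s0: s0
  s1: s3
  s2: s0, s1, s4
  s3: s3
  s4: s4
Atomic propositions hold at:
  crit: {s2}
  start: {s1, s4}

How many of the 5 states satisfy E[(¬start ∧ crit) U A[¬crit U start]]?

3

Sat(¬start) = {s0, s2, s3}
Sat(¬start ∧ crit) = {s2}
Sat(¬crit) = {s0, s1, s3, s4}
A[¬crit U start]: least fixpoint, start Z0 = Sat(start) = {s1, s4}, add states in Sat(¬crit) with every successor in Z. Already a fixed point.
Sat(A[¬crit U start]) = {s1, s4}
E[(¬start ∧ crit) U A[¬crit U start]]: least fixpoint, start Z0 = Sat(A[¬crit U start]) = {s1, s4}, add states in Sat(¬start ∧ crit) with some successor in Z. Z1 = {s1, s2, s4}; fixed.
Sat(E[(¬start ∧ crit) U A[¬crit U start]]) = {s1, s2, s4}
|Sat(E[(¬start ∧ crit) U A[¬crit U start]])| = |{s1, s2, s4}| = 3.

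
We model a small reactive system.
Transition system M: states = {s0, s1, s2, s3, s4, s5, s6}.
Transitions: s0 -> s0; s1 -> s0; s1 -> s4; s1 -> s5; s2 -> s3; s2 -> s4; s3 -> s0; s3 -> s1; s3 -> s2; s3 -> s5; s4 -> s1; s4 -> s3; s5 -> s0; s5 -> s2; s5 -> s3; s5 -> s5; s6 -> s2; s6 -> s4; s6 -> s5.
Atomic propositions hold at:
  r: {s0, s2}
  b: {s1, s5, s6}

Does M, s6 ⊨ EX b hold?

Yes

Sat(EX b) = {s : some successor in {s1, s5, s6}} = {s1, s3, s4, s5, s6}
s6 ∈ Sat(EX b) = {s1, s3, s4, s5, s6}, so the formula holds at s6.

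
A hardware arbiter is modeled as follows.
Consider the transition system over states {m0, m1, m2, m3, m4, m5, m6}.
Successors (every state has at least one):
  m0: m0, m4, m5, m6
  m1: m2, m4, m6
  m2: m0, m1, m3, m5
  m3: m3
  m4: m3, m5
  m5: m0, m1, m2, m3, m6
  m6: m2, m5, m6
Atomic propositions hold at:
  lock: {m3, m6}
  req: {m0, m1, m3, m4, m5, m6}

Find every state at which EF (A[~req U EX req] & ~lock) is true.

{m0, m1, m2, m4, m5, m6}

Sat(~req) = {m2}
Sat(EX req) = {s : some successor in {m0, m1, m3, m4, m5, m6}} = {m0, m1, m2, m3, m4, m5, m6}
A[~req U EX req]: least fixpoint, start Z0 = Sat(EX req) = {m0, m1, m2, m3, m4, m5, m6}, add states in Sat(~req) with every successor in Z. Already a fixed point.
Sat(A[~req U EX req]) = {m0, m1, m2, m3, m4, m5, m6}
Sat(~lock) = {m0, m1, m2, m4, m5}
Sat(A[~req U EX req] & ~lock) = {m0, m1, m2, m4, m5}
EF (A[~req U EX req] & ~lock): least fixpoint, start Z0 = {m0, m1, m2, m4, m5}, add states with some successor in Z. Z1 = {m0, m1, m2, m4, m5, m6}; fixed.
Sat(EF (A[~req U EX req] & ~lock)) = {m0, m1, m2, m4, m5, m6}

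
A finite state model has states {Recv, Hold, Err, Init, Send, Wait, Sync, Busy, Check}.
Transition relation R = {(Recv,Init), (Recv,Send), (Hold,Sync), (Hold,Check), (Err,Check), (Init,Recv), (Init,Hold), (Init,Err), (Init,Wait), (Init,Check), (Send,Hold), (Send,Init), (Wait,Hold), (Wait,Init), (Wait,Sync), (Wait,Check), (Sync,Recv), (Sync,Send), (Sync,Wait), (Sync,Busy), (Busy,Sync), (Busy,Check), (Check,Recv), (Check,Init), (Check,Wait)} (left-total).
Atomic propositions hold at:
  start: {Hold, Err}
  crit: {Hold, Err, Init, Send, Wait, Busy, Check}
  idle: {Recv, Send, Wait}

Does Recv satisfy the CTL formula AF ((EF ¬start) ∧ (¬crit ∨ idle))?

Yes

Sat(¬start) = {Recv, Init, Send, Wait, Sync, Busy, Check}
EF ¬start: least fixpoint, start Z0 = {Recv, Init, Send, Wait, Sync, Busy, Check}, add states with some successor in Z. Z1 = {Recv, Hold, Err, Init, Send, Wait, Sync, Busy, Check}; fixed.
Sat(EF ¬start) = {Recv, Hold, Err, Init, Send, Wait, Sync, Busy, Check}
Sat(¬crit) = {Recv, Sync}
Sat(¬crit ∨ idle) = {Recv, Send, Wait, Sync}
Sat((EF ¬start) ∧ (¬crit ∨ idle)) = {Recv, Send, Wait, Sync}
AF ((EF ¬start) ∧ (¬crit ∨ idle)): least fixpoint, start Z0 = {Recv, Send, Wait, Sync}, add states with every successor in Z. Already a fixed point.
Sat(AF ((EF ¬start) ∧ (¬crit ∨ idle))) = {Recv, Send, Wait, Sync}
Recv ∈ Sat(AF ((EF ¬start) ∧ (¬crit ∨ idle))) = {Recv, Send, Wait, Sync}, so the formula holds at Recv.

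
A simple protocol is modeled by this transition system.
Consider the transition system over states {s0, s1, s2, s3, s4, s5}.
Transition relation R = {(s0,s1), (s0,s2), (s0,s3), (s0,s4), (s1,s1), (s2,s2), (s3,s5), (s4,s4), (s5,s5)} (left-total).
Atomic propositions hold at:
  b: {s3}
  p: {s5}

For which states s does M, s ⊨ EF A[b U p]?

A[b U p]: least fixpoint, start Z0 = Sat(p) = {s5}, add states in Sat(b) with every successor in Z. Z1 = {s3, s5}; fixed.
Sat(A[b U p]) = {s3, s5}
EF A[b U p]: least fixpoint, start Z0 = {s3, s5}, add states with some successor in Z. Z1 = {s0, s3, s5}; fixed.
Sat(EF A[b U p]) = {s0, s3, s5}

{s0, s3, s5}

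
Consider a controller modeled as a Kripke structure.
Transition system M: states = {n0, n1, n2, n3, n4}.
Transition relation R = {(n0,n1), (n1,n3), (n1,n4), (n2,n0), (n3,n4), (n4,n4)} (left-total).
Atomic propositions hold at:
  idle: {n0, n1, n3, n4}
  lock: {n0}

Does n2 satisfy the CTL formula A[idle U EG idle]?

No

EG idle: greatest fixpoint, start Z0 = {n0, n1, n3, n4}, keep only states in Sat with some successor in Z. Already a fixed point.
Sat(EG idle) = {n0, n1, n3, n4}
A[idle U EG idle]: least fixpoint, start Z0 = Sat(EG idle) = {n0, n1, n3, n4}, add states in Sat(idle) with every successor in Z. Already a fixed point.
Sat(A[idle U EG idle]) = {n0, n1, n3, n4}
n2 ∉ Sat(A[idle U EG idle]) = {n0, n1, n3, n4}, so the formula does not hold at n2.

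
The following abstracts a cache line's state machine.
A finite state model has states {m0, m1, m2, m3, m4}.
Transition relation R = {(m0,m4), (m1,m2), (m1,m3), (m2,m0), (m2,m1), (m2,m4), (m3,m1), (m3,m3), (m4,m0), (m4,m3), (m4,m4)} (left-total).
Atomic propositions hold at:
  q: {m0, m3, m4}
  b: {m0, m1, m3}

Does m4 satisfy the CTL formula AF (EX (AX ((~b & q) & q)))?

Yes

Sat(~b) = {m2, m4}
Sat(~b & q) = {m4}
Sat((~b & q) & q) = {m4}
Sat(AX ((~b & q) & q)) = {s : every successor in {m4}} = {m0}
Sat(EX (AX ((~b & q) & q))) = {s : some successor in {m0}} = {m2, m4}
AF (EX (AX ((~b & q) & q))): least fixpoint, start Z0 = {m2, m4}, add states with every successor in Z. Z1 = {m0, m2, m4}; fixed.
Sat(AF (EX (AX ((~b & q) & q)))) = {m0, m2, m4}
m4 ∈ Sat(AF (EX (AX ((~b & q) & q)))) = {m0, m2, m4}, so the formula holds at m4.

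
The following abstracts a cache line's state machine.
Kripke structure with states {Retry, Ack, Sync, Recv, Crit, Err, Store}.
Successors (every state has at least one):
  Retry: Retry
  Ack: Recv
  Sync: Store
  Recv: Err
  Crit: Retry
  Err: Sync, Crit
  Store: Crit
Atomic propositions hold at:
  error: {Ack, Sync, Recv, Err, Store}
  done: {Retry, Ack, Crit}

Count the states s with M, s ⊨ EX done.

Sat(EX done) = {s : some successor in {Retry, Ack, Crit}} = {Retry, Crit, Err, Store}
|Sat(EX done)| = |{Retry, Crit, Err, Store}| = 4.

4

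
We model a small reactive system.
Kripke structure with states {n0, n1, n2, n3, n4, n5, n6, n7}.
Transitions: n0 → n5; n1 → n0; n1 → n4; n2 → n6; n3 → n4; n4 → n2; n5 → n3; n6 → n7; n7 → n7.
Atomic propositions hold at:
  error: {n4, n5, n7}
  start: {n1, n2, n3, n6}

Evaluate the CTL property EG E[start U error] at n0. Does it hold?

E[start U error]: least fixpoint, start Z0 = Sat(error) = {n4, n5, n7}, add states in Sat(start) with some successor in Z. Z1 = {n1, n3, n4, n5, n6, n7}; Z2 = {n1, n2, n3, n4, n5, n6, n7}; fixed.
Sat(E[start U error]) = {n1, n2, n3, n4, n5, n6, n7}
EG E[start U error]: greatest fixpoint, start Z0 = {n1, n2, n3, n4, n5, n6, n7}, keep only states in Sat with some successor in Z. Already a fixed point.
Sat(EG E[start U error]) = {n1, n2, n3, n4, n5, n6, n7}
n0 ∉ Sat(EG E[start U error]) = {n1, n2, n3, n4, n5, n6, n7}, so the formula does not hold at n0.

No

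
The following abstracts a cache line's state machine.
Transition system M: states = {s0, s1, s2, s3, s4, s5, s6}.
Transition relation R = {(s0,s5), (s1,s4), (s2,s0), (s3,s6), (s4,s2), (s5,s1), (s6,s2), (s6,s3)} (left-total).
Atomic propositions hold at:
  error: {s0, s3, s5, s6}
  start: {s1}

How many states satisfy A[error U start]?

A[error U start]: least fixpoint, start Z0 = Sat(start) = {s1}, add states in Sat(error) with every successor in Z. Z1 = {s1, s5}; Z2 = {s0, s1, s5}; fixed.
Sat(A[error U start]) = {s0, s1, s5}
|Sat(A[error U start])| = |{s0, s1, s5}| = 3.

3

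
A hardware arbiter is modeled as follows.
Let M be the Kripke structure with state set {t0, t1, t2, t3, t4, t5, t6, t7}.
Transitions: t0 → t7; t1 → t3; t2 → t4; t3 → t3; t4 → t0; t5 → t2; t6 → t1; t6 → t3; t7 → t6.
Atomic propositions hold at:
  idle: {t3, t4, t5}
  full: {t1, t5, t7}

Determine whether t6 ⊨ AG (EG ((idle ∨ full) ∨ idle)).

Sat(idle ∨ full) = {t1, t3, t4, t5, t7}
Sat((idle ∨ full) ∨ idle) = {t1, t3, t4, t5, t7}
EG ((idle ∨ full) ∨ idle): greatest fixpoint, start Z0 = {t1, t3, t4, t5, t7}, keep only states in Sat with some successor in Z. Z1 = {t1, t3}; fixed.
Sat(EG ((idle ∨ full) ∨ idle)) = {t1, t3}
AG (EG ((idle ∨ full) ∨ idle)): greatest fixpoint, start Z0 = {t1, t3}, keep only states in Sat with every successor in Z. Already a fixed point.
Sat(AG (EG ((idle ∨ full) ∨ idle))) = {t1, t3}
t6 ∉ Sat(AG (EG ((idle ∨ full) ∨ idle))) = {t1, t3}, so the formula does not hold at t6.

No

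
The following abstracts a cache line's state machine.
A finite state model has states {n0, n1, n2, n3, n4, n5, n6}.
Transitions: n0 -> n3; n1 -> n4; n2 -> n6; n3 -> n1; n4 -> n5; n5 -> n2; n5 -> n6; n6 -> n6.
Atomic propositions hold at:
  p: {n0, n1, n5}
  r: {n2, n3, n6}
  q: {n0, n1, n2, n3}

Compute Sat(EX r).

Sat(EX r) = {s : some successor in {n2, n3, n6}} = {n0, n2, n5, n6}

{n0, n2, n5, n6}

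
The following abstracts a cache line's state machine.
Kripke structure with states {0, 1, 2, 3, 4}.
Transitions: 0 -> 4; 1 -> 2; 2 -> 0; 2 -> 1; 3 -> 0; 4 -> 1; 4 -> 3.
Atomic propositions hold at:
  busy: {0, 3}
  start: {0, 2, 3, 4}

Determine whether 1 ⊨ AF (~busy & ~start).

Sat(~busy) = {1, 2, 4}
Sat(~start) = {1}
Sat(~busy & ~start) = {1}
AF (~busy & ~start): least fixpoint, start Z0 = {1}, add states with every successor in Z. Already a fixed point.
Sat(AF (~busy & ~start)) = {1}
1 ∈ Sat(AF (~busy & ~start)) = {1}, so the formula holds at 1.

Yes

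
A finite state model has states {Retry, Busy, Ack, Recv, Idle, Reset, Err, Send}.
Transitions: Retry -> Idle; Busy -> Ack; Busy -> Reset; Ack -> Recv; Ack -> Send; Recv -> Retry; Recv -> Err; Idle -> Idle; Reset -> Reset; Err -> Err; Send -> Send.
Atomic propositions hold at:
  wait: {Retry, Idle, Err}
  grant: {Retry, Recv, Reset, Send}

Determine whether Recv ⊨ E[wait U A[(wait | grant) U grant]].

Yes

Sat(wait | grant) = {Retry, Recv, Idle, Reset, Err, Send}
A[(wait | grant) U grant]: least fixpoint, start Z0 = Sat(grant) = {Retry, Recv, Reset, Send}, add states in Sat(wait | grant) with every successor in Z. Already a fixed point.
Sat(A[(wait | grant) U grant]) = {Retry, Recv, Reset, Send}
E[wait U A[(wait | grant) U grant]]: least fixpoint, start Z0 = Sat(A[(wait | grant) U grant]) = {Retry, Recv, Reset, Send}, add states in Sat(wait) with some successor in Z. Already a fixed point.
Sat(E[wait U A[(wait | grant) U grant]]) = {Retry, Recv, Reset, Send}
Recv ∈ Sat(E[wait U A[(wait | grant) U grant]]) = {Retry, Recv, Reset, Send}, so the formula holds at Recv.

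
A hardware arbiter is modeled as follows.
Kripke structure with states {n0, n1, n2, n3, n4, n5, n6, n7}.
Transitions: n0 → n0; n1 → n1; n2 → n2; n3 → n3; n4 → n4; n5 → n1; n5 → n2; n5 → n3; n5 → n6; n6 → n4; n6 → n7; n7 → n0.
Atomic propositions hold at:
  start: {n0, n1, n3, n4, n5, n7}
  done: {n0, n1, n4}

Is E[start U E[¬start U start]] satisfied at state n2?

Sat(¬start) = {n2, n6}
E[¬start U start]: least fixpoint, start Z0 = Sat(start) = {n0, n1, n3, n4, n5, n7}, add states in Sat(¬start) with some successor in Z. Z1 = {n0, n1, n3, n4, n5, n6, n7}; fixed.
Sat(E[¬start U start]) = {n0, n1, n3, n4, n5, n6, n7}
E[start U E[¬start U start]]: least fixpoint, start Z0 = Sat(E[¬start U start]) = {n0, n1, n3, n4, n5, n6, n7}, add states in Sat(start) with some successor in Z. Already a fixed point.
Sat(E[start U E[¬start U start]]) = {n0, n1, n3, n4, n5, n6, n7}
n2 ∉ Sat(E[start U E[¬start U start]]) = {n0, n1, n3, n4, n5, n6, n7}, so the formula does not hold at n2.

No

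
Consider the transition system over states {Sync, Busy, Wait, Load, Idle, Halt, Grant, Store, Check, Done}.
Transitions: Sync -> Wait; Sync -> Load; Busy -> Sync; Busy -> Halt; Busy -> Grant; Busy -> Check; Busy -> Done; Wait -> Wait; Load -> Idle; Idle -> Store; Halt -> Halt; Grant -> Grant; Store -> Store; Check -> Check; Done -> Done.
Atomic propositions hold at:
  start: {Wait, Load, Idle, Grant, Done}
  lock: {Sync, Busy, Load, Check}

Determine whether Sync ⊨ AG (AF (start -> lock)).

No

Sat(start -> lock) = {Sync, Busy, Load, Halt, Store, Check}
AF (start -> lock): least fixpoint, start Z0 = {Sync, Busy, Load, Halt, Store, Check}, add states with every successor in Z. Z1 = {Sync, Busy, Load, Idle, Halt, Store, Check}; fixed.
Sat(AF (start -> lock)) = {Sync, Busy, Load, Idle, Halt, Store, Check}
AG (AF (start -> lock)): greatest fixpoint, start Z0 = {Sync, Busy, Load, Idle, Halt, Store, Check}, keep only states in Sat with every successor in Z. Z1 = {Load, Idle, Halt, Store, Check}; fixed.
Sat(AG (AF (start -> lock))) = {Load, Idle, Halt, Store, Check}
Sync ∉ Sat(AG (AF (start -> lock))) = {Load, Idle, Halt, Store, Check}, so the formula does not hold at Sync.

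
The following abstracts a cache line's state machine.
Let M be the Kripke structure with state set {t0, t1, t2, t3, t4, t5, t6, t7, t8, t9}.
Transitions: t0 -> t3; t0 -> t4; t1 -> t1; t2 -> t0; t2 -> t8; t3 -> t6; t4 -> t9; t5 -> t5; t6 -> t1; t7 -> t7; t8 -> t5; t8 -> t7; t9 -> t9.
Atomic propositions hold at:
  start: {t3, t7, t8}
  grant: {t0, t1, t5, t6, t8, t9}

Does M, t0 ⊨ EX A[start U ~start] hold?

Yes

Sat(~start) = {t0, t1, t2, t4, t5, t6, t9}
A[start U ~start]: least fixpoint, start Z0 = Sat(~start) = {t0, t1, t2, t4, t5, t6, t9}, add states in Sat(start) with every successor in Z. Z1 = {t0, t1, t2, t3, t4, t5, t6, t9}; fixed.
Sat(A[start U ~start]) = {t0, t1, t2, t3, t4, t5, t6, t9}
Sat(EX A[start U ~start]) = {s : some successor in {t0, t1, t2, t3, t4, t5, t6, t9}} = {t0, t1, t2, t3, t4, t5, t6, t8, t9}
t0 ∈ Sat(EX A[start U ~start]) = {t0, t1, t2, t3, t4, t5, t6, t8, t9}, so the formula holds at t0.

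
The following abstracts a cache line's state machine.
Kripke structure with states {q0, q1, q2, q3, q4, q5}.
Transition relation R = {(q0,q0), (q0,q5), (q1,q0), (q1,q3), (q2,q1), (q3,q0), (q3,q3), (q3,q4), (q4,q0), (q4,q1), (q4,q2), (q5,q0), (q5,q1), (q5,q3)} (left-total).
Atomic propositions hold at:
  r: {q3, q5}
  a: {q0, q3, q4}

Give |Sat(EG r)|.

2

EG r: greatest fixpoint, start Z0 = {q3, q5}, keep only states in Sat with some successor in Z. Already a fixed point.
Sat(EG r) = {q3, q5}
|Sat(EG r)| = |{q3, q5}| = 2.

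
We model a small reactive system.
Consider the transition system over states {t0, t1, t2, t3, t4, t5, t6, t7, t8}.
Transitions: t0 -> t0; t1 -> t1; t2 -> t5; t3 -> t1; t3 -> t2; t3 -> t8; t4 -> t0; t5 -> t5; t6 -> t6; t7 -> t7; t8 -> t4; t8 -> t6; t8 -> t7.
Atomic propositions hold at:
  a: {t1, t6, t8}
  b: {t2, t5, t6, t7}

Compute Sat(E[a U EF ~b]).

Sat(~b) = {t0, t1, t3, t4, t8}
EF ~b: least fixpoint, start Z0 = {t0, t1, t3, t4, t8}, add states with some successor in Z. Already a fixed point.
Sat(EF ~b) = {t0, t1, t3, t4, t8}
E[a U EF ~b]: least fixpoint, start Z0 = Sat(EF ~b) = {t0, t1, t3, t4, t8}, add states in Sat(a) with some successor in Z. Already a fixed point.
Sat(E[a U EF ~b]) = {t0, t1, t3, t4, t8}

{t0, t1, t3, t4, t8}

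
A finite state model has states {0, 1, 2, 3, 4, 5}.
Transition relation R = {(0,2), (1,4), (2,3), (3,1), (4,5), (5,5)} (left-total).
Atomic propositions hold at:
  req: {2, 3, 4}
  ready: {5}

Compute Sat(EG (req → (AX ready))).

{1, 4, 5}

Sat(AX ready) = {s : every successor in {5}} = {4, 5}
Sat(req → (AX ready)) = {0, 1, 4, 5}
EG (req → (AX ready)): greatest fixpoint, start Z0 = {0, 1, 4, 5}, keep only states in Sat with some successor in Z. Z1 = {1, 4, 5}; fixed.
Sat(EG (req → (AX ready))) = {1, 4, 5}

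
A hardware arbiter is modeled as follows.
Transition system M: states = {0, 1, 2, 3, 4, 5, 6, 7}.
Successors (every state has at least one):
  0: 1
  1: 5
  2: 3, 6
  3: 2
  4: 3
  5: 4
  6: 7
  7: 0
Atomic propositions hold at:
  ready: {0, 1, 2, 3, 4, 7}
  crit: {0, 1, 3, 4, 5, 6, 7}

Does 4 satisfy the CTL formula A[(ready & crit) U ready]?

Sat(ready & crit) = {0, 1, 3, 4, 7}
A[(ready & crit) U ready]: least fixpoint, start Z0 = Sat(ready) = {0, 1, 2, 3, 4, 7}, add states in Sat(ready & crit) with every successor in Z. Already a fixed point.
Sat(A[(ready & crit) U ready]) = {0, 1, 2, 3, 4, 7}
4 ∈ Sat(A[(ready & crit) U ready]) = {0, 1, 2, 3, 4, 7}, so the formula holds at 4.

Yes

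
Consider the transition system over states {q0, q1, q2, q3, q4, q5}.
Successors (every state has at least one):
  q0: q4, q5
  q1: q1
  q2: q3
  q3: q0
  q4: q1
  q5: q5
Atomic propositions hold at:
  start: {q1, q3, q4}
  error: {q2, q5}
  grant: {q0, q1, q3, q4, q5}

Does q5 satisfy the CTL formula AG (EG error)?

Yes

EG error: greatest fixpoint, start Z0 = {q2, q5}, keep only states in Sat with some successor in Z. Z1 = {q5}; fixed.
Sat(EG error) = {q5}
AG (EG error): greatest fixpoint, start Z0 = {q5}, keep only states in Sat with every successor in Z. Already a fixed point.
Sat(AG (EG error)) = {q5}
q5 ∈ Sat(AG (EG error)) = {q5}, so the formula holds at q5.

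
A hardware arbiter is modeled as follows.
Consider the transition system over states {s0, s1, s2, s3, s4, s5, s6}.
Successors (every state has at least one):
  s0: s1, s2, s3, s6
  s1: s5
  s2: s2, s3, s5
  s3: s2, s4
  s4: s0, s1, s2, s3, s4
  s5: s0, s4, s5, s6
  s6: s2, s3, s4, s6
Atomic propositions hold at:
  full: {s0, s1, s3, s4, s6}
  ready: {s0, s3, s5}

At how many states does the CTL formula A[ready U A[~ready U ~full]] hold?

Sat(~ready) = {s1, s2, s4, s6}
Sat(~full) = {s2, s5}
A[~ready U ~full]: least fixpoint, start Z0 = Sat(~full) = {s2, s5}, add states in Sat(~ready) with every successor in Z. Z1 = {s1, s2, s5}; fixed.
Sat(A[~ready U ~full]) = {s1, s2, s5}
A[ready U A[~ready U ~full]]: least fixpoint, start Z0 = Sat(A[~ready U ~full]) = {s1, s2, s5}, add states in Sat(ready) with every successor in Z. Already a fixed point.
Sat(A[ready U A[~ready U ~full]]) = {s1, s2, s5}
|Sat(A[ready U A[~ready U ~full]])| = |{s1, s2, s5}| = 3.

3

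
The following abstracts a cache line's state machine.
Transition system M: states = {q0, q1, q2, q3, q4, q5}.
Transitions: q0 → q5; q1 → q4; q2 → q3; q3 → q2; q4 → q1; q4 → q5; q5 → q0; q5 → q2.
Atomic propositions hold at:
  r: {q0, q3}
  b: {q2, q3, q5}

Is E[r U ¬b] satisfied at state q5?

Sat(¬b) = {q0, q1, q4}
E[r U ¬b]: least fixpoint, start Z0 = Sat(¬b) = {q0, q1, q4}, add states in Sat(r) with some successor in Z. Already a fixed point.
Sat(E[r U ¬b]) = {q0, q1, q4}
q5 ∉ Sat(E[r U ¬b]) = {q0, q1, q4}, so the formula does not hold at q5.

No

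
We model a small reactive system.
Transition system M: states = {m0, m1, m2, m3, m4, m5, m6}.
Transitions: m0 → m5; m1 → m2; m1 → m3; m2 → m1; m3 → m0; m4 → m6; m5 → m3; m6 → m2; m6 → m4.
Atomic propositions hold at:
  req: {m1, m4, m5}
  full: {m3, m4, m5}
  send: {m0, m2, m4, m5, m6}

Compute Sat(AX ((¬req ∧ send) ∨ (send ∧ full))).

Sat(¬req) = {m0, m2, m3, m6}
Sat(¬req ∧ send) = {m0, m2, m6}
Sat(send ∧ full) = {m4, m5}
Sat((¬req ∧ send) ∨ (send ∧ full)) = {m0, m2, m4, m5, m6}
Sat(AX ((¬req ∧ send) ∨ (send ∧ full))) = {s : every successor in {m0, m2, m4, m5, m6}} = {m0, m3, m4, m6}

{m0, m3, m4, m6}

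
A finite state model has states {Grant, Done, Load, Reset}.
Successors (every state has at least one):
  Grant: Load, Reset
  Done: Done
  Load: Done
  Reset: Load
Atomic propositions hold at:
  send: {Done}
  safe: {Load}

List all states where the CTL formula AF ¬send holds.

Sat(¬send) = {Grant, Load, Reset}
AF ¬send: least fixpoint, start Z0 = {Grant, Load, Reset}, add states with every successor in Z. Already a fixed point.
Sat(AF ¬send) = {Grant, Load, Reset}

{Grant, Load, Reset}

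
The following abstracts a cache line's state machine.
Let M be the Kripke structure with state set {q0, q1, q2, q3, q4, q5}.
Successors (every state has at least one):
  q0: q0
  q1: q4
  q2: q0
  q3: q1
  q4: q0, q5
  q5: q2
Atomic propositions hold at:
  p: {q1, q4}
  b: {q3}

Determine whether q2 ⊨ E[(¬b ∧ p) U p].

No

Sat(¬b) = {q0, q1, q2, q4, q5}
Sat(¬b ∧ p) = {q1, q4}
E[(¬b ∧ p) U p]: least fixpoint, start Z0 = Sat(p) = {q1, q4}, add states in Sat(¬b ∧ p) with some successor in Z. Already a fixed point.
Sat(E[(¬b ∧ p) U p]) = {q1, q4}
q2 ∉ Sat(E[(¬b ∧ p) U p]) = {q1, q4}, so the formula does not hold at q2.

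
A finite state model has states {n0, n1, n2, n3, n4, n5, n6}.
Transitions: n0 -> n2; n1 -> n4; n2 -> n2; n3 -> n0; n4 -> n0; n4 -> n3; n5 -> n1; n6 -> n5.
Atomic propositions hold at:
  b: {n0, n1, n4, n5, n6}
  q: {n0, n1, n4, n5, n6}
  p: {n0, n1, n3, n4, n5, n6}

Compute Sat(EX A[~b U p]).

Sat(~b) = {n2, n3}
A[~b U p]: least fixpoint, start Z0 = Sat(p) = {n0, n1, n3, n4, n5, n6}, add states in Sat(~b) with every successor in Z. Already a fixed point.
Sat(A[~b U p]) = {n0, n1, n3, n4, n5, n6}
Sat(EX A[~b U p]) = {s : some successor in {n0, n1, n3, n4, n5, n6}} = {n1, n3, n4, n5, n6}

{n1, n3, n4, n5, n6}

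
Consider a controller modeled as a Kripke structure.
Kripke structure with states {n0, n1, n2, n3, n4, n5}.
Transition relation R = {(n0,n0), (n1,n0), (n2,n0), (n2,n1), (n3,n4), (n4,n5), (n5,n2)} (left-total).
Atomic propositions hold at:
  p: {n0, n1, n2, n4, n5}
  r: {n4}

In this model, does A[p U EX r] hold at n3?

Yes

Sat(EX r) = {s : some successor in {n4}} = {n3}
A[p U EX r]: least fixpoint, start Z0 = Sat(EX r) = {n3}, add states in Sat(p) with every successor in Z. Already a fixed point.
Sat(A[p U EX r]) = {n3}
n3 ∈ Sat(A[p U EX r]) = {n3}, so the formula holds at n3.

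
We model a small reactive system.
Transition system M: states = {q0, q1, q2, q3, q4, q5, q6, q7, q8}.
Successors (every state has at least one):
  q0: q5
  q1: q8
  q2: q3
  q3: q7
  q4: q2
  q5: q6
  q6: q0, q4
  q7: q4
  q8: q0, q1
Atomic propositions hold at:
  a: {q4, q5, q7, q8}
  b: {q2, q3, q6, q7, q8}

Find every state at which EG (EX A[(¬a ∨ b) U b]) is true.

{q1, q8}

Sat(¬a) = {q0, q1, q2, q3, q6}
Sat(¬a ∨ b) = {q0, q1, q2, q3, q6, q7, q8}
A[(¬a ∨ b) U b]: least fixpoint, start Z0 = Sat(b) = {q2, q3, q6, q7, q8}, add states in Sat(¬a ∨ b) with every successor in Z. Z1 = {q1, q2, q3, q6, q7, q8}; fixed.
Sat(A[(¬a ∨ b) U b]) = {q1, q2, q3, q6, q7, q8}
Sat(EX A[(¬a ∨ b) U b]) = {s : some successor in {q1, q2, q3, q6, q7, q8}} = {q1, q2, q3, q4, q5, q8}
EG (EX A[(¬a ∨ b) U b]): greatest fixpoint, start Z0 = {q1, q2, q3, q4, q5, q8}, keep only states in Sat with some successor in Z. Z1 = {q1, q2, q4, q8}; Z2 = {q1, q4, q8}; Z3 = {q1, q8}; fixed.
Sat(EG (EX A[(¬a ∨ b) U b])) = {q1, q8}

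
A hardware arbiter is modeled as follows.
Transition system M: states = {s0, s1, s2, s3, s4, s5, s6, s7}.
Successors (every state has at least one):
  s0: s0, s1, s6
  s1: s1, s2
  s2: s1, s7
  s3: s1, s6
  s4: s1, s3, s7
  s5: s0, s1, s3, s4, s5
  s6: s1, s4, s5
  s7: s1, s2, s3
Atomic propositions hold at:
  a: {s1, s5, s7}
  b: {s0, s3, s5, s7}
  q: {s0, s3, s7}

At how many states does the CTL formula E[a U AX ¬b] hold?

Sat(¬b) = {s1, s2, s4, s6}
Sat(AX ¬b) = {s : every successor in {s1, s2, s4, s6}} = {s1, s3}
E[a U AX ¬b]: least fixpoint, start Z0 = Sat(AX ¬b) = {s1, s3}, add states in Sat(a) with some successor in Z. Z1 = {s1, s3, s5, s7}; fixed.
Sat(E[a U AX ¬b]) = {s1, s3, s5, s7}
|Sat(E[a U AX ¬b])| = |{s1, s3, s5, s7}| = 4.

4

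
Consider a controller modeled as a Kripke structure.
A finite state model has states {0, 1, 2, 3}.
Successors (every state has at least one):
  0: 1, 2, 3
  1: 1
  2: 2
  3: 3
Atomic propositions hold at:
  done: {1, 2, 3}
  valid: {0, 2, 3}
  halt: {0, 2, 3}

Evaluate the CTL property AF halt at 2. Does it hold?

Yes

AF halt: least fixpoint, start Z0 = {0, 2, 3}, add states with every successor in Z. Already a fixed point.
Sat(AF halt) = {0, 2, 3}
2 ∈ Sat(AF halt) = {0, 2, 3}, so the formula holds at 2.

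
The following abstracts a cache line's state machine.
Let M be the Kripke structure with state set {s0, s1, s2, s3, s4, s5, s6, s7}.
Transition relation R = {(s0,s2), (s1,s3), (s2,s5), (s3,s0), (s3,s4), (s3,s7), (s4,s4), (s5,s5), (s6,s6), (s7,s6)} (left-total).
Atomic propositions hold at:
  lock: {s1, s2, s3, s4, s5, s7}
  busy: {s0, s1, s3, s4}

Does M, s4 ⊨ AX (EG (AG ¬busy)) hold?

Sat(¬busy) = {s2, s5, s6, s7}
AG ¬busy: greatest fixpoint, start Z0 = {s2, s5, s6, s7}, keep only states in Sat with every successor in Z. Already a fixed point.
Sat(AG ¬busy) = {s2, s5, s6, s7}
EG (AG ¬busy): greatest fixpoint, start Z0 = {s2, s5, s6, s7}, keep only states in Sat with some successor in Z. Already a fixed point.
Sat(EG (AG ¬busy)) = {s2, s5, s6, s7}
Sat(AX (EG (AG ¬busy))) = {s : every successor in {s2, s5, s6, s7}} = {s0, s2, s5, s6, s7}
s4 ∉ Sat(AX (EG (AG ¬busy))) = {s0, s2, s5, s6, s7}, so the formula does not hold at s4.

No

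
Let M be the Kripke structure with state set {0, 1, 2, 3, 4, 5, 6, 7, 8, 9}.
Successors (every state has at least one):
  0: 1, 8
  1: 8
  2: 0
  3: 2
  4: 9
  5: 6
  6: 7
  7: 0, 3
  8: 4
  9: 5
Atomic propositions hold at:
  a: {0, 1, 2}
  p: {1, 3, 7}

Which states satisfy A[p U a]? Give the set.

A[p U a]: least fixpoint, start Z0 = Sat(a) = {0, 1, 2}, add states in Sat(p) with every successor in Z. Z1 = {0, 1, 2, 3}; Z2 = {0, 1, 2, 3, 7}; fixed.
Sat(A[p U a]) = {0, 1, 2, 3, 7}

{0, 1, 2, 3, 7}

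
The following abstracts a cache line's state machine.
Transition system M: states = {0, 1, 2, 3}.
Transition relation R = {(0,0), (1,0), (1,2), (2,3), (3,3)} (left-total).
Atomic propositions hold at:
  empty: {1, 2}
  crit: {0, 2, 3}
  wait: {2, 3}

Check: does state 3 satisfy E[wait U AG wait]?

AG wait: greatest fixpoint, start Z0 = {2, 3}, keep only states in Sat with every successor in Z. Already a fixed point.
Sat(AG wait) = {2, 3}
E[wait U AG wait]: least fixpoint, start Z0 = Sat(AG wait) = {2, 3}, add states in Sat(wait) with some successor in Z. Already a fixed point.
Sat(E[wait U AG wait]) = {2, 3}
3 ∈ Sat(E[wait U AG wait]) = {2, 3}, so the formula holds at 3.

Yes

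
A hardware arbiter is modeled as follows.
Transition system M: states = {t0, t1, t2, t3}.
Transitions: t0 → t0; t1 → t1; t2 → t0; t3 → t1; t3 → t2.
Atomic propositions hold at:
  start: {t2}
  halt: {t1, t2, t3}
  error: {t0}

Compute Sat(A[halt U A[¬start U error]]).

Sat(¬start) = {t0, t1, t3}
A[¬start U error]: least fixpoint, start Z0 = Sat(error) = {t0}, add states in Sat(¬start) with every successor in Z. Already a fixed point.
Sat(A[¬start U error]) = {t0}
A[halt U A[¬start U error]]: least fixpoint, start Z0 = Sat(A[¬start U error]) = {t0}, add states in Sat(halt) with every successor in Z. Z1 = {t0, t2}; fixed.
Sat(A[halt U A[¬start U error]]) = {t0, t2}

{t0, t2}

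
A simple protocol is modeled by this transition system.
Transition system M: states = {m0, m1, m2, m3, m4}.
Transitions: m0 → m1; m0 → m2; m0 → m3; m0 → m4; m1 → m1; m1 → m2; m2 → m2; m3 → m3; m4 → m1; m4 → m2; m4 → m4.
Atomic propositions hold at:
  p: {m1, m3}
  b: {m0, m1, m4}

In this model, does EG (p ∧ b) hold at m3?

Sat(p ∧ b) = {m1}
EG (p ∧ b): greatest fixpoint, start Z0 = {m1}, keep only states in Sat with some successor in Z. Already a fixed point.
Sat(EG (p ∧ b)) = {m1}
m3 ∉ Sat(EG (p ∧ b)) = {m1}, so the formula does not hold at m3.

No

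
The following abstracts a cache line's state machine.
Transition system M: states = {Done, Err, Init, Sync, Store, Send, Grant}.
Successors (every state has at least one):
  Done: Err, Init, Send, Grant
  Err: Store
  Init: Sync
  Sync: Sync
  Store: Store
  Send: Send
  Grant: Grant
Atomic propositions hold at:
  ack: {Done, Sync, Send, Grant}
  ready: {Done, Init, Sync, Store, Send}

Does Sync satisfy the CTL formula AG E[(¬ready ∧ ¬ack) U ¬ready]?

No

Sat(¬ready) = {Err, Grant}
Sat(¬ack) = {Err, Init, Store}
Sat(¬ready ∧ ¬ack) = {Err}
E[(¬ready ∧ ¬ack) U ¬ready]: least fixpoint, start Z0 = Sat(¬ready) = {Err, Grant}, add states in Sat(¬ready ∧ ¬ack) with some successor in Z. Already a fixed point.
Sat(E[(¬ready ∧ ¬ack) U ¬ready]) = {Err, Grant}
AG E[(¬ready ∧ ¬ack) U ¬ready]: greatest fixpoint, start Z0 = {Err, Grant}, keep only states in Sat with every successor in Z. Z1 = {Grant}; fixed.
Sat(AG E[(¬ready ∧ ¬ack) U ¬ready]) = {Grant}
Sync ∉ Sat(AG E[(¬ready ∧ ¬ack) U ¬ready]) = {Grant}, so the formula does not hold at Sync.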